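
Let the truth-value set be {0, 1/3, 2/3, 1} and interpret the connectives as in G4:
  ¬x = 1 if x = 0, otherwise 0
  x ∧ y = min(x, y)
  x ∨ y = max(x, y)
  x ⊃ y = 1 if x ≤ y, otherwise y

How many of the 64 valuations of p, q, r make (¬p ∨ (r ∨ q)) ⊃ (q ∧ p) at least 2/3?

25

value 1: 19 assignments (counts)
value 2/3: 6 assignments (counts)
value 1/3: 14 assignments
value 0: 25 assignments
So 25 of the 64 assignments meet the threshold.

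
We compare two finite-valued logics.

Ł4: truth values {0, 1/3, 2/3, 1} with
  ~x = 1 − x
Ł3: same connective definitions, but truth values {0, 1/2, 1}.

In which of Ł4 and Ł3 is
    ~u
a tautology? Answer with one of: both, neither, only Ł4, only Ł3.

In Ł4: at u = 1/3 the value is 2/3 — not a tautology.
In Ł3: at u = 1/2 the value is 1/2 — not a tautology.

neither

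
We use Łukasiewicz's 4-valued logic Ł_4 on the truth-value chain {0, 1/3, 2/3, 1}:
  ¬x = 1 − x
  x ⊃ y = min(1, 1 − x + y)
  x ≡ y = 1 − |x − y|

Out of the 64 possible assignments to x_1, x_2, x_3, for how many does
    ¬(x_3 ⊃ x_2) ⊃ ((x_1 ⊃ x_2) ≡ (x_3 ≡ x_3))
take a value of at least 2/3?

61

value 1: 57 assignments (counts)
value 2/3: 4 assignments (counts)
value 1/3: 2 assignments
value 0: 1 assignment
So 61 of the 64 assignments meet the threshold.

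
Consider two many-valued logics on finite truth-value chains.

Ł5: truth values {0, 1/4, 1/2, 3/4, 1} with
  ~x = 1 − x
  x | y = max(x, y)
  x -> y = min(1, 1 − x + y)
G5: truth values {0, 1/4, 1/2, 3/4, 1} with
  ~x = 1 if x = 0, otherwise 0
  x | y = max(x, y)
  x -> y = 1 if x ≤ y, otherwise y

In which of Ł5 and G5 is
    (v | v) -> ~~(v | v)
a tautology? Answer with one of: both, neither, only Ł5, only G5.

both

In Ł5: every assignment gives 1 — tautology.
In G5: every assignment gives 1 — tautology.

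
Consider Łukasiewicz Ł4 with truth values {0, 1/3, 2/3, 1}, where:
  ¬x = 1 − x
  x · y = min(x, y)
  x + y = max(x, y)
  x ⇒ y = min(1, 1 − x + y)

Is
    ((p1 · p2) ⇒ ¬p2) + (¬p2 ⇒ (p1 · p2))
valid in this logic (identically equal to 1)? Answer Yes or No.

p1 = 0, p2 = 0 ↦ 1
p1 = 0, p2 = 1/3 ↦ 1
p1 = 0, p2 = 2/3 ↦ 1
p1 = 0, p2 = 1 ↦ 1
p1 = 1/3, p2 = 0 ↦ 1
p1 = 1/3, p2 = 1/3 ↦ 1
p1 = 1/3, p2 = 2/3 ↦ 1
p1 = 1/3, p2 = 1 ↦ 1
p1 = 2/3, p2 = 0 ↦ 1
p1 = 2/3, p2 = 1/3 ↦ 1
p1 = 2/3, p2 = 2/3 ↦ 1
p1 = 2/3, p2 = 1 ↦ 1
p1 = 1, p2 = 0 ↦ 1
p1 = 1, p2 = 1/3 ↦ 1
p1 = 1, p2 = 2/3 ↦ 1
p1 = 1, p2 = 1 ↦ 1
Every assignment gives a value ≥ 1.

Yes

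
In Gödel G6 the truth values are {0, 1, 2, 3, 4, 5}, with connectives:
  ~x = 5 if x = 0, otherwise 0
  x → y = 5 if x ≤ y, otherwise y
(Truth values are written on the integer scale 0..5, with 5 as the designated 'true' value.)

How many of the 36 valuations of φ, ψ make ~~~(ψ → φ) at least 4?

5

value 5: 5 assignments (counts)
value 0: 31 assignments
So 5 of the 36 assignments meet the threshold.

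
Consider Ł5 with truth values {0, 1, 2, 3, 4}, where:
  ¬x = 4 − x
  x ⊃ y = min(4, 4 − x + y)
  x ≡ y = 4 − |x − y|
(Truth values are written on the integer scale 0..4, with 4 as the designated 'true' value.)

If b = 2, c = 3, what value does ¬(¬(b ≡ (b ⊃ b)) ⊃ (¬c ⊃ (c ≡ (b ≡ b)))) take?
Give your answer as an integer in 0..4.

b ⊃ b = 2 ⊃ 2 = 4
b ≡ (b ⊃ b) = 2 ≡ 4 = 2
¬(b ≡ (b ⊃ b)) = ¬2 = 2
¬c = ¬3 = 1
b ≡ b = 2 ≡ 2 = 4
c ≡ (b ≡ b) = 3 ≡ 4 = 3
¬c ⊃ (c ≡ (b ≡ b)) = 1 ⊃ 3 = 4
¬(b ≡ (b ⊃ b)) ⊃ (¬c ⊃ (c ≡ (b ≡ b))) = 2 ⊃ 4 = 4
¬(¬(b ≡ (b ⊃ b)) ⊃ (¬c ⊃ (c ≡ (b ≡ b)))) = ¬4 = 0

0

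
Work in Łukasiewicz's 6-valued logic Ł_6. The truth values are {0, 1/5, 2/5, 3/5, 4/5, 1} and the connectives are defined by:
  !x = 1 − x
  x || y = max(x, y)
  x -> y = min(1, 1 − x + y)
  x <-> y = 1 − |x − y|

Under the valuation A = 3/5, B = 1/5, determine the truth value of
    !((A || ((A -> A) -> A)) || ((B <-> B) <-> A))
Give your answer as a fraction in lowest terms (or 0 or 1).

2/5

A -> A = 3/5 -> 3/5 = 1
(A -> A) -> A = 1 -> 3/5 = 3/5
A || ((A -> A) -> A) = 3/5 || 3/5 = 3/5
B <-> B = 1/5 <-> 1/5 = 1
(B <-> B) <-> A = 1 <-> 3/5 = 3/5
(A || ((A -> A) -> A)) || ((B <-> B) <-> A) = 3/5 || 3/5 = 3/5
!((A || ((A -> A) -> A)) || ((B <-> B) <-> A)) = !3/5 = 2/5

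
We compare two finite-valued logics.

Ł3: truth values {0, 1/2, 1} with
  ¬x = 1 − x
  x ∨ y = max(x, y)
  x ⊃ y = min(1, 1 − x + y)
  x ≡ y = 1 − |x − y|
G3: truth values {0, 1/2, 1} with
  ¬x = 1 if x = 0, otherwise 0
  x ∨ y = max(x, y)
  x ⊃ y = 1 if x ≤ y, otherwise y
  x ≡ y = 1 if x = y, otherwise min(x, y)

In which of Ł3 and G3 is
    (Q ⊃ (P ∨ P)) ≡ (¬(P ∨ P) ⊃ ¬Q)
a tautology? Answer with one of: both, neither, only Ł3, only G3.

only Ł3

In Ł3: every assignment gives 1 — tautology.
In G3: at P = 1/2, Q = 1 the value is 1/2 — not a tautology.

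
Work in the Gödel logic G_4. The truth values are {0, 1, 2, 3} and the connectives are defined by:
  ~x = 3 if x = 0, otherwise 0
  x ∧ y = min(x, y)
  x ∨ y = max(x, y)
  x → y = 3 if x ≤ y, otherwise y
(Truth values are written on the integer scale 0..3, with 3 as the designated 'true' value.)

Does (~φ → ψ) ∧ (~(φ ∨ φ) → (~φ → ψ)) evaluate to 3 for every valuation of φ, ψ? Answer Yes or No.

Counterexample: take φ = 0, ψ = 0.
~φ = ~0 = 3
~φ → ψ = 3 → 0 = 0
φ ∨ φ = 0 ∨ 0 = 0
~(φ ∨ φ) = ~0 = 3
~(φ ∨ φ) → (~φ → ψ) = 3 → 0 = 0
(~φ → ψ) ∧ (~(φ ∨ φ) → (~φ → ψ)) = 0 ∧ 0 = 0
This gives 0 ≠ 3.

No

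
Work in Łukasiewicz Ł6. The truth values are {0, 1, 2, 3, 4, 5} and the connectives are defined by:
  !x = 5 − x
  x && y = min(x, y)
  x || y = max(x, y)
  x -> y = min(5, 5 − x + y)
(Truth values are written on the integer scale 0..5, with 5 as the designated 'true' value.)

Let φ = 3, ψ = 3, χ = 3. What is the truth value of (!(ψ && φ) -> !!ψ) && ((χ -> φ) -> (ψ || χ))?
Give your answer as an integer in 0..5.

3

ψ && φ = 3 && 3 = 3
!(ψ && φ) = !3 = 2
!ψ = !3 = 2
!!ψ = !2 = 3
!(ψ && φ) -> !!ψ = 2 -> 3 = 5
χ -> φ = 3 -> 3 = 5
ψ || χ = 3 || 3 = 3
(χ -> φ) -> (ψ || χ) = 5 -> 3 = 3
(!(ψ && φ) -> !!ψ) && ((χ -> φ) -> (ψ || χ)) = 5 && 3 = 3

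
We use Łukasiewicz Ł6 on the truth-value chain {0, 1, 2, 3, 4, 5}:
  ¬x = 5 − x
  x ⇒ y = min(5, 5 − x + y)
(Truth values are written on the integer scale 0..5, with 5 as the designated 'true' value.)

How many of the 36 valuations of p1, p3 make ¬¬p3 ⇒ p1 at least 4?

26

value 5: 21 assignments (counts)
value 4: 5 assignments (counts)
value 3: 4 assignments
value 2: 3 assignments
value 1: 2 assignments
value 0: 1 assignment
So 26 of the 36 assignments meet the threshold.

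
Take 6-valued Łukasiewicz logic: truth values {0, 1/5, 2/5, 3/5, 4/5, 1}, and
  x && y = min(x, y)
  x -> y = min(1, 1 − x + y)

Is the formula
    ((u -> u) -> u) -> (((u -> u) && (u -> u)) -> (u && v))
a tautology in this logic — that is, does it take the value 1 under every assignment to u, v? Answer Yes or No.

No

Counterexample: take u = 1/5, v = 0.
u -> u = 1/5 -> 1/5 = 1
(u -> u) -> u = 1 -> 1/5 = 1/5
u -> u = 1/5 -> 1/5 = 1
u -> u = 1/5 -> 1/5 = 1
(u -> u) && (u -> u) = 1 && 1 = 1
u && v = 1/5 && 0 = 0
((u -> u) && (u -> u)) -> (u && v) = 1 -> 0 = 0
((u -> u) -> u) -> (((u -> u) && (u -> u)) -> (u && v)) = 1/5 -> 0 = 4/5
This gives 4/5 ≠ 1.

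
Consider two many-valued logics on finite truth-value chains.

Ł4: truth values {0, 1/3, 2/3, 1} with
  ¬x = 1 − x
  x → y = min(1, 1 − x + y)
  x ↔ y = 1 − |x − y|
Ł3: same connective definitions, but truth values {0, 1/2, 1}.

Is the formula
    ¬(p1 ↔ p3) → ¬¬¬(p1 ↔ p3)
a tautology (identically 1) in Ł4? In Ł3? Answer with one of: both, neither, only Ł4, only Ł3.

both

In Ł4: every assignment gives 1 — tautology.
In Ł3: every assignment gives 1 — tautology.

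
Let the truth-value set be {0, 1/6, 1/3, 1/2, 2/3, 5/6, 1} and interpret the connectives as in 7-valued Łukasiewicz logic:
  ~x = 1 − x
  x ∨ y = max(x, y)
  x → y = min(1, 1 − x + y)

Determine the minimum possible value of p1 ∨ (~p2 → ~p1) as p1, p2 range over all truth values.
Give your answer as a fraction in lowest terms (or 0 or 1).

Take p1 = 1/2, p2 = 0:
~p2 = ~0 = 1
~p1 = ~1/2 = 1/2
~p2 → ~p1 = 1 → 1/2 = 1/2
p1 ∨ (~p2 → ~p1) = 1/2 ∨ 1/2 = 1/2
No assignment yields a value below 1/2, so this is the minimum.

1/2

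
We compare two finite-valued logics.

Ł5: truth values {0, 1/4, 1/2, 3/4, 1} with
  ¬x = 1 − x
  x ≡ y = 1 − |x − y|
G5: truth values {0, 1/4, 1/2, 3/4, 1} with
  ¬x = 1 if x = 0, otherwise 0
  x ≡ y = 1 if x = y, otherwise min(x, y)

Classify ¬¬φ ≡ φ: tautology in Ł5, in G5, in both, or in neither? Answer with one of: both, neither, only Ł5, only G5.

only Ł5

In Ł5: every assignment gives 1 — tautology.
In G5: at φ = 1/4 the value is 1/4 — not a tautology.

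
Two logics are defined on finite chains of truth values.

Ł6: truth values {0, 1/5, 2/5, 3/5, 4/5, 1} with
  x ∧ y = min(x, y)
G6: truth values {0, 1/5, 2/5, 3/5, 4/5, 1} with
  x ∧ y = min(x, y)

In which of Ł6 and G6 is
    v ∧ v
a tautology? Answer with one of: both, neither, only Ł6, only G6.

neither

In Ł6: at v = 0 the value is 0 — not a tautology.
In G6: at v = 0 the value is 0 — not a tautology.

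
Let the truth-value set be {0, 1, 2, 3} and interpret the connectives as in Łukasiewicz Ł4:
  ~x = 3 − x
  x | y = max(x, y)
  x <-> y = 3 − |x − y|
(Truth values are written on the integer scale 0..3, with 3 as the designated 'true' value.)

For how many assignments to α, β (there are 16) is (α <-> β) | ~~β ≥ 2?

α = 0, β = 0 ↦ 3  ≥
α = 0, β = 1 ↦ 2  ≥
α = 0, β = 2 ↦ 2  ≥
α = 0, β = 3 ↦ 3  ≥
α = 1, β = 0 ↦ 2  ≥
α = 1, β = 1 ↦ 3  ≥
α = 1, β = 2 ↦ 2  ≥
α = 1, β = 3 ↦ 3  ≥
α = 2, β = 0 ↦ 1  <
α = 2, β = 1 ↦ 2  ≥
α = 2, β = 2 ↦ 3  ≥
α = 2, β = 3 ↦ 3  ≥
α = 3, β = 0 ↦ 0  <
α = 3, β = 1 ↦ 1  <
α = 3, β = 2 ↦ 2  ≥
α = 3, β = 3 ↦ 3  ≥
So 13 of the 16 assignments meet the threshold.

13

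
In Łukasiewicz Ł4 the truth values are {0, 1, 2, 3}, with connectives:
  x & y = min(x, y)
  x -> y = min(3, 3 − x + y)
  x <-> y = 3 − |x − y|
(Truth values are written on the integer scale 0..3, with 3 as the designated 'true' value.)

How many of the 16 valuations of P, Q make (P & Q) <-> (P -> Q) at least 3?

4

P = 0, Q = 0 ↦ 0  <
P = 0, Q = 1 ↦ 0  <
P = 0, Q = 2 ↦ 0  <
P = 0, Q = 3 ↦ 0  <
P = 1, Q = 0 ↦ 1  <
P = 1, Q = 1 ↦ 1  <
P = 1, Q = 2 ↦ 1  <
P = 1, Q = 3 ↦ 1  <
P = 2, Q = 0 ↦ 2  <
P = 2, Q = 1 ↦ 2  <
P = 2, Q = 2 ↦ 2  <
P = 2, Q = 3 ↦ 2  <
P = 3, Q = 0 ↦ 3  ≥
P = 3, Q = 1 ↦ 3  ≥
P = 3, Q = 2 ↦ 3  ≥
P = 3, Q = 3 ↦ 3  ≥
So 4 of the 16 assignments meet the threshold.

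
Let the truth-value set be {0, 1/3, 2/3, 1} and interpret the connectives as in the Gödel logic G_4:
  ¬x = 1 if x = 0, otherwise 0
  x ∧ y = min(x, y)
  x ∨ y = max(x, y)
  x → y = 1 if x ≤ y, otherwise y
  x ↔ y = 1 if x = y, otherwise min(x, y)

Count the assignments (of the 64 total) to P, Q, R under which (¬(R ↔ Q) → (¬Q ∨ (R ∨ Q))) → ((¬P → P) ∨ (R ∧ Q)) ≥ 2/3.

value 1: 49 assignments (counts)
value 2/3: 3 assignments (counts)
value 1/3: 5 assignments
value 0: 7 assignments
So 52 of the 64 assignments meet the threshold.

52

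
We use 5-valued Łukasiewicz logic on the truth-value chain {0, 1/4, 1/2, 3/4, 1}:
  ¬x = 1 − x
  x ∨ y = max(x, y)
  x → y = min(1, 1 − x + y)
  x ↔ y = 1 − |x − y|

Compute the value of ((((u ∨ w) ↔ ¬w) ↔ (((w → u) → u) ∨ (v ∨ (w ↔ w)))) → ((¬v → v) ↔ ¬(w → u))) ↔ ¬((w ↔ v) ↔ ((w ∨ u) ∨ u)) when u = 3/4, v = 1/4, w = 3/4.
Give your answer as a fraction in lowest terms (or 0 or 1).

u ∨ w = 3/4 ∨ 3/4 = 3/4
¬w = ¬3/4 = 1/4
(u ∨ w) ↔ ¬w = 3/4 ↔ 1/4 = 1/2
w → u = 3/4 → 3/4 = 1
(w → u) → u = 1 → 3/4 = 3/4
w ↔ w = 3/4 ↔ 3/4 = 1
v ∨ (w ↔ w) = 1/4 ∨ 1 = 1
((w → u) → u) ∨ (v ∨ (w ↔ w)) = 3/4 ∨ 1 = 1
((u ∨ w) ↔ ¬w) ↔ (((w → u) → u) ∨ (v ∨ (w ↔ w))) = 1/2 ↔ 1 = 1/2
¬v = ¬1/4 = 3/4
¬v → v = 3/4 → 1/4 = 1/2
w → u = 3/4 → 3/4 = 1
¬(w → u) = ¬1 = 0
(¬v → v) ↔ ¬(w → u) = 1/2 ↔ 0 = 1/2
(((u ∨ w) ↔ ¬w) ↔ (((w → u) → u) ∨ (v ∨ (w ↔ w)))) → ((¬v → v) ↔ ¬(w → u)) = 1/2 → 1/2 = 1
w ↔ v = 3/4 ↔ 1/4 = 1/2
w ∨ u = 3/4 ∨ 3/4 = 3/4
(w ∨ u) ∨ u = 3/4 ∨ 3/4 = 3/4
(w ↔ v) ↔ ((w ∨ u) ∨ u) = 1/2 ↔ 3/4 = 3/4
¬((w ↔ v) ↔ ((w ∨ u) ∨ u)) = ¬3/4 = 1/4
((((u ∨ w) ↔ ¬w) ↔ (((w → u) → u) ∨ (v ∨ (w ↔ w)))) → ((¬v → v) ↔ ¬(w → u))) ↔ ¬((w ↔ v) ↔ ((w ∨ u) ∨ u)) = 1 ↔ 1/4 = 1/4

1/4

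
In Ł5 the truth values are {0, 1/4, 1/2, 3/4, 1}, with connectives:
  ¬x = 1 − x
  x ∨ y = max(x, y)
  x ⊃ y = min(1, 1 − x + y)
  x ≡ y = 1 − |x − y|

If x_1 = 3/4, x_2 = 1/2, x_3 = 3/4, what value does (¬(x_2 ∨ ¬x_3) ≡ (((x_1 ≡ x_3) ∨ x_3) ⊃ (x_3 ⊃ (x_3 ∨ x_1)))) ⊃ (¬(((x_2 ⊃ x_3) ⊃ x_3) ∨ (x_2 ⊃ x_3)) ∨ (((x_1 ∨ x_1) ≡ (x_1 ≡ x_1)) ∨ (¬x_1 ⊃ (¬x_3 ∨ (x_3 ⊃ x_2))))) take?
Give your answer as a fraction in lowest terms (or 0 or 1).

1

¬x_3 = ¬3/4 = 1/4
x_2 ∨ ¬x_3 = 1/2 ∨ 1/4 = 1/2
¬(x_2 ∨ ¬x_3) = ¬1/2 = 1/2
x_1 ≡ x_3 = 3/4 ≡ 3/4 = 1
(x_1 ≡ x_3) ∨ x_3 = 1 ∨ 3/4 = 1
x_3 ∨ x_1 = 3/4 ∨ 3/4 = 3/4
x_3 ⊃ (x_3 ∨ x_1) = 3/4 ⊃ 3/4 = 1
((x_1 ≡ x_3) ∨ x_3) ⊃ (x_3 ⊃ (x_3 ∨ x_1)) = 1 ⊃ 1 = 1
¬(x_2 ∨ ¬x_3) ≡ (((x_1 ≡ x_3) ∨ x_3) ⊃ (x_3 ⊃ (x_3 ∨ x_1))) = 1/2 ≡ 1 = 1/2
x_2 ⊃ x_3 = 1/2 ⊃ 3/4 = 1
(x_2 ⊃ x_3) ⊃ x_3 = 1 ⊃ 3/4 = 3/4
x_2 ⊃ x_3 = 1/2 ⊃ 3/4 = 1
((x_2 ⊃ x_3) ⊃ x_3) ∨ (x_2 ⊃ x_3) = 3/4 ∨ 1 = 1
¬(((x_2 ⊃ x_3) ⊃ x_3) ∨ (x_2 ⊃ x_3)) = ¬1 = 0
x_1 ∨ x_1 = 3/4 ∨ 3/4 = 3/4
x_1 ≡ x_1 = 3/4 ≡ 3/4 = 1
(x_1 ∨ x_1) ≡ (x_1 ≡ x_1) = 3/4 ≡ 1 = 3/4
¬x_1 = ¬3/4 = 1/4
¬x_3 = ¬3/4 = 1/4
x_3 ⊃ x_2 = 3/4 ⊃ 1/2 = 3/4
¬x_3 ∨ (x_3 ⊃ x_2) = 1/4 ∨ 3/4 = 3/4
¬x_1 ⊃ (¬x_3 ∨ (x_3 ⊃ x_2)) = 1/4 ⊃ 3/4 = 1
((x_1 ∨ x_1) ≡ (x_1 ≡ x_1)) ∨ (¬x_1 ⊃ (¬x_3 ∨ (x_3 ⊃ x_2))) = 3/4 ∨ 1 = 1
¬(((x_2 ⊃ x_3) ⊃ x_3) ∨ (x_2 ⊃ x_3)) ∨ (((x_1 ∨ x_1) ≡ (x_1 ≡ x_1)) ∨ (¬x_1 ⊃ (¬x_3 ∨ (x_3 ⊃ x_2)))) = 0 ∨ 1 = 1
(¬(x_2 ∨ ¬x_3) ≡ (((x_1 ≡ x_3) ∨ x_3) ⊃ (x_3 ⊃ (x_3 ∨ x_1)))) ⊃ (¬(((x_2 ⊃ x_3) ⊃ x_3) ∨ (x_2 ⊃ x_3)) ∨ (((x_1 ∨ x_1) ≡ (x_1 ≡ x_1)) ∨ (¬x_1 ⊃ (¬x_3 ∨ (x_3 ⊃ x_2))))) = 1/2 ⊃ 1 = 1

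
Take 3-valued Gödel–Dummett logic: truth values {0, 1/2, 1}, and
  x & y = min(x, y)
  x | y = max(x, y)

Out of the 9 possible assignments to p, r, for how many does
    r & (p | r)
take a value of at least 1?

3

p = 0, r = 0 ↦ 0  <
p = 0, r = 1/2 ↦ 1/2  <
p = 0, r = 1 ↦ 1  ≥
p = 1/2, r = 0 ↦ 0  <
p = 1/2, r = 1/2 ↦ 1/2  <
p = 1/2, r = 1 ↦ 1  ≥
p = 1, r = 0 ↦ 0  <
p = 1, r = 1/2 ↦ 1/2  <
p = 1, r = 1 ↦ 1  ≥
So 3 of the 9 assignments meet the threshold.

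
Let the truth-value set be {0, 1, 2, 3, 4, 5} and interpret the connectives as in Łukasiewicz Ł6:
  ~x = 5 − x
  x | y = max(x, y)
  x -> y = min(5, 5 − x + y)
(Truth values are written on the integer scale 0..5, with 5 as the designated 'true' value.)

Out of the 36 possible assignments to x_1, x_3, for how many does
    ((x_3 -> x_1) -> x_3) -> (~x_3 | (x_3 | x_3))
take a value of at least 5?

28

value 5: 28 assignments (counts)
value 4: 6 assignments
value 3: 2 assignments
So 28 of the 36 assignments meet the threshold.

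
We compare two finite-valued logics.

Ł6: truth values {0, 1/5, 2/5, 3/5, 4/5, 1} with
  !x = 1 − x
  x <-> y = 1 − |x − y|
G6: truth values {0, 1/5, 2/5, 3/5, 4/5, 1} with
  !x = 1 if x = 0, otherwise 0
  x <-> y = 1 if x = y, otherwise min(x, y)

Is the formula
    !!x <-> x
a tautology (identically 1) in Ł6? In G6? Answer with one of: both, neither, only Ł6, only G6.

only Ł6

In Ł6: every assignment gives 1 — tautology.
In G6: at x = 1/5 the value is 1/5 — not a tautology.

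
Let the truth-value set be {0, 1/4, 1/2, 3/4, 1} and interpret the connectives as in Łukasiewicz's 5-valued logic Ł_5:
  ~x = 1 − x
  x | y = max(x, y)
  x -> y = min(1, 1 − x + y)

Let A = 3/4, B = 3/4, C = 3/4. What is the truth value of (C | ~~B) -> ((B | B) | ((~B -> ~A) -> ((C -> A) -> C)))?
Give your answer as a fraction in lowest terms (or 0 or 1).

~B = ~3/4 = 1/4
~~B = ~1/4 = 3/4
C | ~~B = 3/4 | 3/4 = 3/4
B | B = 3/4 | 3/4 = 3/4
~B = ~3/4 = 1/4
~A = ~3/4 = 1/4
~B -> ~A = 1/4 -> 1/4 = 1
C -> A = 3/4 -> 3/4 = 1
(C -> A) -> C = 1 -> 3/4 = 3/4
(~B -> ~A) -> ((C -> A) -> C) = 1 -> 3/4 = 3/4
(B | B) | ((~B -> ~A) -> ((C -> A) -> C)) = 3/4 | 3/4 = 3/4
(C | ~~B) -> ((B | B) | ((~B -> ~A) -> ((C -> A) -> C))) = 3/4 -> 3/4 = 1

1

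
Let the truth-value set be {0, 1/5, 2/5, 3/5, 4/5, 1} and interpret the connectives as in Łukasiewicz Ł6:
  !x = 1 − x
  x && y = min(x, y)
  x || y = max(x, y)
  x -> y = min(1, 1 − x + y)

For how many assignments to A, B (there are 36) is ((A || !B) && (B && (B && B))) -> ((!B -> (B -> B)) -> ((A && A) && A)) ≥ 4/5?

34

value 1: 30 assignments (counts)
value 4/5: 4 assignments (counts)
value 3/5: 2 assignments
So 34 of the 36 assignments meet the threshold.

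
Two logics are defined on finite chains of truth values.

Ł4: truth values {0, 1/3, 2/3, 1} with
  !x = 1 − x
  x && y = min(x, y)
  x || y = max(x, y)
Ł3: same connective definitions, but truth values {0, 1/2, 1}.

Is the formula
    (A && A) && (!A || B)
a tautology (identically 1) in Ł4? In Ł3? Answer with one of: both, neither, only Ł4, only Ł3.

In Ł4: at A = 0, B = 0 the value is 0 — not a tautology.
In Ł3: at A = 0, B = 0 the value is 0 — not a tautology.

neither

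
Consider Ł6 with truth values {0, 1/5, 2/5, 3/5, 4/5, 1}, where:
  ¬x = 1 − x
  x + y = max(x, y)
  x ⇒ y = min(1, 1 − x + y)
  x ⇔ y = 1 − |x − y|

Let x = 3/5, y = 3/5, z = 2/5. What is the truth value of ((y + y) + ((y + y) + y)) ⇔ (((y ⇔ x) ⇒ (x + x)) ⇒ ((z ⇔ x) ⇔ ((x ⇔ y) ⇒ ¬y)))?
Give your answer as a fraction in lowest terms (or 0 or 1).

3/5

y + y = 3/5 + 3/5 = 3/5
y + y = 3/5 + 3/5 = 3/5
(y + y) + y = 3/5 + 3/5 = 3/5
(y + y) + ((y + y) + y) = 3/5 + 3/5 = 3/5
y ⇔ x = 3/5 ⇔ 3/5 = 1
x + x = 3/5 + 3/5 = 3/5
(y ⇔ x) ⇒ (x + x) = 1 ⇒ 3/5 = 3/5
z ⇔ x = 2/5 ⇔ 3/5 = 4/5
x ⇔ y = 3/5 ⇔ 3/5 = 1
¬y = ¬3/5 = 2/5
(x ⇔ y) ⇒ ¬y = 1 ⇒ 2/5 = 2/5
(z ⇔ x) ⇔ ((x ⇔ y) ⇒ ¬y) = 4/5 ⇔ 2/5 = 3/5
((y ⇔ x) ⇒ (x + x)) ⇒ ((z ⇔ x) ⇔ ((x ⇔ y) ⇒ ¬y)) = 3/5 ⇒ 3/5 = 1
((y + y) + ((y + y) + y)) ⇔ (((y ⇔ x) ⇒ (x + x)) ⇒ ((z ⇔ x) ⇔ ((x ⇔ y) ⇒ ¬y))) = 3/5 ⇔ 1 = 3/5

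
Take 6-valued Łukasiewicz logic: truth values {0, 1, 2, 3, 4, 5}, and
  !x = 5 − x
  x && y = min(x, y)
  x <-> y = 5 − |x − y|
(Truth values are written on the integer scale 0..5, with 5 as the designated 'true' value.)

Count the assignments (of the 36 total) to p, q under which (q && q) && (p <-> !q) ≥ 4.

value 5: 1 assignment (counts)
value 4: 4 assignments (counts)
value 3: 7 assignments
value 2: 9 assignments
value 1: 8 assignments
value 0: 7 assignments
So 5 of the 36 assignments meet the threshold.

5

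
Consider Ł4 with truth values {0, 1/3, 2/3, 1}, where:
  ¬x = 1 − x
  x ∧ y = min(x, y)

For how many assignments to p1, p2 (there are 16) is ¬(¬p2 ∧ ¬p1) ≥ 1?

p1 = 0, p2 = 0 ↦ 0  <
p1 = 0, p2 = 1/3 ↦ 1/3  <
p1 = 0, p2 = 2/3 ↦ 2/3  <
p1 = 0, p2 = 1 ↦ 1  ≥
p1 = 1/3, p2 = 0 ↦ 1/3  <
p1 = 1/3, p2 = 1/3 ↦ 1/3  <
p1 = 1/3, p2 = 2/3 ↦ 2/3  <
p1 = 1/3, p2 = 1 ↦ 1  ≥
p1 = 2/3, p2 = 0 ↦ 2/3  <
p1 = 2/3, p2 = 1/3 ↦ 2/3  <
p1 = 2/3, p2 = 2/3 ↦ 2/3  <
p1 = 2/3, p2 = 1 ↦ 1  ≥
p1 = 1, p2 = 0 ↦ 1  ≥
p1 = 1, p2 = 1/3 ↦ 1  ≥
p1 = 1, p2 = 2/3 ↦ 1  ≥
p1 = 1, p2 = 1 ↦ 1  ≥
So 7 of the 16 assignments meet the threshold.

7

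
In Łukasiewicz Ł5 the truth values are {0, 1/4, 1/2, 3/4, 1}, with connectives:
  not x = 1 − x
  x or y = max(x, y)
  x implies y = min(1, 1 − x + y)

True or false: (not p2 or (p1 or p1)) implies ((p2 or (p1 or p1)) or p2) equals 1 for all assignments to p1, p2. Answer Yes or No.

Counterexample: take p1 = 0, p2 = 0.
not p2 = not 0 = 1
p1 or p1 = 0 or 0 = 0
not p2 or (p1 or p1) = 1 or 0 = 1
p1 or p1 = 0 or 0 = 0
p2 or (p1 or p1) = 0 or 0 = 0
(p2 or (p1 or p1)) or p2 = 0 or 0 = 0
(not p2 or (p1 or p1)) implies ((p2 or (p1 or p1)) or p2) = 1 implies 0 = 0
This gives 0 ≠ 1.

No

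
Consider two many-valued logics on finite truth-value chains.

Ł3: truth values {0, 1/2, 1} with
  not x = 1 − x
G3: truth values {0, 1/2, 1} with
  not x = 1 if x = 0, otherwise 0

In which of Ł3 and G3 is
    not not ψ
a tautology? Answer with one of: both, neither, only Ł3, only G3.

In Ł3: at ψ = 0 the value is 0 — not a tautology.
In G3: at ψ = 0 the value is 0 — not a tautology.

neither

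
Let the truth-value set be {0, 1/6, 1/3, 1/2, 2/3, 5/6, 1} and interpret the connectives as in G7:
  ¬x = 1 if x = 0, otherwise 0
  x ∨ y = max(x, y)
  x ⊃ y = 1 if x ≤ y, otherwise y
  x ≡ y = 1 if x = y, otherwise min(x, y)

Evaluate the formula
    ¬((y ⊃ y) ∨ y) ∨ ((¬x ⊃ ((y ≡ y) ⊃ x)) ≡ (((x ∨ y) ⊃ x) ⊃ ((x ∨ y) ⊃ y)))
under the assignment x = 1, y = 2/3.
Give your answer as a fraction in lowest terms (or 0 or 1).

y ⊃ y = 2/3 ⊃ 2/3 = 1
(y ⊃ y) ∨ y = 1 ∨ 2/3 = 1
¬((y ⊃ y) ∨ y) = ¬1 = 0
¬x = ¬1 = 0
y ≡ y = 2/3 ≡ 2/3 = 1
(y ≡ y) ⊃ x = 1 ⊃ 1 = 1
¬x ⊃ ((y ≡ y) ⊃ x) = 0 ⊃ 1 = 1
x ∨ y = 1 ∨ 2/3 = 1
(x ∨ y) ⊃ x = 1 ⊃ 1 = 1
x ∨ y = 1 ∨ 2/3 = 1
(x ∨ y) ⊃ y = 1 ⊃ 2/3 = 2/3
((x ∨ y) ⊃ x) ⊃ ((x ∨ y) ⊃ y) = 1 ⊃ 2/3 = 2/3
(¬x ⊃ ((y ≡ y) ⊃ x)) ≡ (((x ∨ y) ⊃ x) ⊃ ((x ∨ y) ⊃ y)) = 1 ≡ 2/3 = 2/3
¬((y ⊃ y) ∨ y) ∨ ((¬x ⊃ ((y ≡ y) ⊃ x)) ≡ (((x ∨ y) ⊃ x) ⊃ ((x ∨ y) ⊃ y))) = 0 ∨ 2/3 = 2/3

2/3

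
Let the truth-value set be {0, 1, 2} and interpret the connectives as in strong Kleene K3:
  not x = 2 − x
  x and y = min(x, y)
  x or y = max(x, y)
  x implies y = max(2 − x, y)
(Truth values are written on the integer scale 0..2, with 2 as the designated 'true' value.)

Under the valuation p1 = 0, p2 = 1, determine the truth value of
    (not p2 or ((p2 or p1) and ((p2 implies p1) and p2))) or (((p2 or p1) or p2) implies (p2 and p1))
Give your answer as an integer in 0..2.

1

not p2 = not 1 = 1
p2 or p1 = 1 or 0 = 1
p2 implies p1 = 1 implies 0 = 1
(p2 implies p1) and p2 = 1 and 1 = 1
(p2 or p1) and ((p2 implies p1) and p2) = 1 and 1 = 1
not p2 or ((p2 or p1) and ((p2 implies p1) and p2)) = 1 or 1 = 1
p2 or p1 = 1 or 0 = 1
(p2 or p1) or p2 = 1 or 1 = 1
p2 and p1 = 1 and 0 = 0
((p2 or p1) or p2) implies (p2 and p1) = 1 implies 0 = 1
(not p2 or ((p2 or p1) and ((p2 implies p1) and p2))) or (((p2 or p1) or p2) implies (p2 and p1)) = 1 or 1 = 1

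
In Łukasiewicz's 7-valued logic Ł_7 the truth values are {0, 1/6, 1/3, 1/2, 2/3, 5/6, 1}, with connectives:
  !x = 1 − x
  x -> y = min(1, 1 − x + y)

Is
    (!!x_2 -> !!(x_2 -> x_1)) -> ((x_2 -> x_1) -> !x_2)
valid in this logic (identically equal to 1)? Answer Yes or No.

No

Counterexample: take x_1 = 1/6, x_2 = 1/6.
!x_2 = !1/6 = 5/6
!!x_2 = !5/6 = 1/6
x_2 -> x_1 = 1/6 -> 1/6 = 1
!(x_2 -> x_1) = !1 = 0
!!(x_2 -> x_1) = !0 = 1
!!x_2 -> !!(x_2 -> x_1) = 1/6 -> 1 = 1
x_2 -> x_1 = 1/6 -> 1/6 = 1
!x_2 = !1/6 = 5/6
(x_2 -> x_1) -> !x_2 = 1 -> 5/6 = 5/6
(!!x_2 -> !!(x_2 -> x_1)) -> ((x_2 -> x_1) -> !x_2) = 1 -> 5/6 = 5/6
This gives 5/6 ≠ 1.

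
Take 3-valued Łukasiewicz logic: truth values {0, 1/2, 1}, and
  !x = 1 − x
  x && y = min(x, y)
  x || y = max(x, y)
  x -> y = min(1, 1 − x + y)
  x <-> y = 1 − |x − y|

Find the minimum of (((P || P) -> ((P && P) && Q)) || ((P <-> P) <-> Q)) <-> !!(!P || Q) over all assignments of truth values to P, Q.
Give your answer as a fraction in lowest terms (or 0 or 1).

1/2

Take P = 1/2, Q = 1/2:
P || P = 1/2 || 1/2 = 1/2
P && P = 1/2 && 1/2 = 1/2
(P && P) && Q = 1/2 && 1/2 = 1/2
(P || P) -> ((P && P) && Q) = 1/2 -> 1/2 = 1
P <-> P = 1/2 <-> 1/2 = 1
(P <-> P) <-> Q = 1 <-> 1/2 = 1/2
((P || P) -> ((P && P) && Q)) || ((P <-> P) <-> Q) = 1 || 1/2 = 1
!P = !1/2 = 1/2
!P || Q = 1/2 || 1/2 = 1/2
!(!P || Q) = !1/2 = 1/2
!!(!P || Q) = !1/2 = 1/2
(((P || P) -> ((P && P) && Q)) || ((P <-> P) <-> Q)) <-> !!(!P || Q) = 1 <-> 1/2 = 1/2
No assignment yields a value below 1/2, so this is the minimum.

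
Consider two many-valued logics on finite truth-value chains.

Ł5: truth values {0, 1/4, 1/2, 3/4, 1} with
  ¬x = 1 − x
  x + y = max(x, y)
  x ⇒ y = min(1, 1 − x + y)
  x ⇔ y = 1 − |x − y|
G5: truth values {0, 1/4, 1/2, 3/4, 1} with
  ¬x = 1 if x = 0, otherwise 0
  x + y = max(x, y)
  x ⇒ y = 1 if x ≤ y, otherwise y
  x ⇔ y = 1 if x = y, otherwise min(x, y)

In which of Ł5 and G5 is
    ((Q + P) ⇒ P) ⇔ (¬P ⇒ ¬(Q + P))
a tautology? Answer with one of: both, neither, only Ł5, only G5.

only Ł5

In Ł5: every assignment gives 1 — tautology.
In G5: at P = 1/4, Q = 1/2 the value is 1/4 — not a tautology.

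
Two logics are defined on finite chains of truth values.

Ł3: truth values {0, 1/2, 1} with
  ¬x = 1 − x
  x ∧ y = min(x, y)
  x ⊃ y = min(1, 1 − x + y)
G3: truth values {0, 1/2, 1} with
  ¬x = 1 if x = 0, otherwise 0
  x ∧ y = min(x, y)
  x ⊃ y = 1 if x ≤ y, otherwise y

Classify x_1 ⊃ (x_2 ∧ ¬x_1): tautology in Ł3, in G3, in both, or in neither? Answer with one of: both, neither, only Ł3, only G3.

neither

In Ł3: at x_1 = 1/2, x_2 = 0 the value is 1/2 — not a tautology.
In G3: at x_1 = 1/2, x_2 = 0 the value is 0 — not a tautology.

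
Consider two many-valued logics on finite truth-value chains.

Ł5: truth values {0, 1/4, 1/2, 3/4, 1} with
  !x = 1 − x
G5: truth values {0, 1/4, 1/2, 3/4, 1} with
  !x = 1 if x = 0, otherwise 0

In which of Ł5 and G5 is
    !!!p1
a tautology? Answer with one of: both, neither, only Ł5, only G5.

In Ł5: at p1 = 1/4 the value is 3/4 — not a tautology.
In G5: at p1 = 1/4 the value is 0 — not a tautology.

neither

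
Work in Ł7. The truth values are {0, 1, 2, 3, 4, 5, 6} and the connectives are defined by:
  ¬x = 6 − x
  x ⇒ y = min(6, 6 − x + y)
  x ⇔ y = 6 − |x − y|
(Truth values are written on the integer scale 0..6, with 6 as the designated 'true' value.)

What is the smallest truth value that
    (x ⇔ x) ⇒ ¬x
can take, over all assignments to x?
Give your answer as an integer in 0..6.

Take x = 6:
x ⇔ x = 6 ⇔ 6 = 6
¬x = ¬6 = 0
(x ⇔ x) ⇒ ¬x = 6 ⇒ 0 = 0
No assignment yields a value below 0, so this is the minimum.

0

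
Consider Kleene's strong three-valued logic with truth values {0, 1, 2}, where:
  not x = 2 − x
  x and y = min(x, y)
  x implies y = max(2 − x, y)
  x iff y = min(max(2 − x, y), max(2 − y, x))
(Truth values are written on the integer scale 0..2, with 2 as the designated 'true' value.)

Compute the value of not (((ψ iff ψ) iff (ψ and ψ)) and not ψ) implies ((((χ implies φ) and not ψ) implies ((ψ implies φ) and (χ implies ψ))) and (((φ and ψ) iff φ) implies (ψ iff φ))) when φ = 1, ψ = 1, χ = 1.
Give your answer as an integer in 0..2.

ψ iff ψ = 1 iff 1 = 1
ψ and ψ = 1 and 1 = 1
(ψ iff ψ) iff (ψ and ψ) = 1 iff 1 = 1
not ψ = not 1 = 1
((ψ iff ψ) iff (ψ and ψ)) and not ψ = 1 and 1 = 1
not (((ψ iff ψ) iff (ψ and ψ)) and not ψ) = not 1 = 1
χ implies φ = 1 implies 1 = 1
not ψ = not 1 = 1
(χ implies φ) and not ψ = 1 and 1 = 1
ψ implies φ = 1 implies 1 = 1
χ implies ψ = 1 implies 1 = 1
(ψ implies φ) and (χ implies ψ) = 1 and 1 = 1
((χ implies φ) and not ψ) implies ((ψ implies φ) and (χ implies ψ)) = 1 implies 1 = 1
φ and ψ = 1 and 1 = 1
(φ and ψ) iff φ = 1 iff 1 = 1
ψ iff φ = 1 iff 1 = 1
((φ and ψ) iff φ) implies (ψ iff φ) = 1 implies 1 = 1
(((χ implies φ) and not ψ) implies ((ψ implies φ) and (χ implies ψ))) and (((φ and ψ) iff φ) implies (ψ iff φ)) = 1 and 1 = 1
not (((ψ iff ψ) iff (ψ and ψ)) and not ψ) implies ((((χ implies φ) and not ψ) implies ((ψ implies φ) and (χ implies ψ))) and (((φ and ψ) iff φ) implies (ψ iff φ))) = 1 implies 1 = 1

1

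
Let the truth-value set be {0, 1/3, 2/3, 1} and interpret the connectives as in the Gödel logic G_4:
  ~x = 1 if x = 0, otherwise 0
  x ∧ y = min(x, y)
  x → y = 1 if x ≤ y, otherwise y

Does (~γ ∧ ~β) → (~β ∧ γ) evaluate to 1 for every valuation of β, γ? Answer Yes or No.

Counterexample: take β = 0, γ = 0.
~γ = ~0 = 1
~β = ~0 = 1
~γ ∧ ~β = 1 ∧ 1 = 1
~β = ~0 = 1
~β ∧ γ = 1 ∧ 0 = 0
(~γ ∧ ~β) → (~β ∧ γ) = 1 → 0 = 0
This gives 0 ≠ 1.

No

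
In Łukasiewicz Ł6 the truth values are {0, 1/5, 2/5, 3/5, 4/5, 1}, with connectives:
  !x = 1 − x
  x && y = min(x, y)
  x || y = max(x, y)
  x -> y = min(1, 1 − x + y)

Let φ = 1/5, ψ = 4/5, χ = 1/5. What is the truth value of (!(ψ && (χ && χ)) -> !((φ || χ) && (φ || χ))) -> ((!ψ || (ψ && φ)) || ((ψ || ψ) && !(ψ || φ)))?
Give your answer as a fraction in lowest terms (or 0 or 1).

χ && χ = 1/5 && 1/5 = 1/5
ψ && (χ && χ) = 4/5 && 1/5 = 1/5
!(ψ && (χ && χ)) = !1/5 = 4/5
φ || χ = 1/5 || 1/5 = 1/5
φ || χ = 1/5 || 1/5 = 1/5
(φ || χ) && (φ || χ) = 1/5 && 1/5 = 1/5
!((φ || χ) && (φ || χ)) = !1/5 = 4/5
!(ψ && (χ && χ)) -> !((φ || χ) && (φ || χ)) = 4/5 -> 4/5 = 1
!ψ = !4/5 = 1/5
ψ && φ = 4/5 && 1/5 = 1/5
!ψ || (ψ && φ) = 1/5 || 1/5 = 1/5
ψ || ψ = 4/5 || 4/5 = 4/5
ψ || φ = 4/5 || 1/5 = 4/5
!(ψ || φ) = !4/5 = 1/5
(ψ || ψ) && !(ψ || φ) = 4/5 && 1/5 = 1/5
(!ψ || (ψ && φ)) || ((ψ || ψ) && !(ψ || φ)) = 1/5 || 1/5 = 1/5
(!(ψ && (χ && χ)) -> !((φ || χ) && (φ || χ))) -> ((!ψ || (ψ && φ)) || ((ψ || ψ) && !(ψ || φ))) = 1 -> 1/5 = 1/5

1/5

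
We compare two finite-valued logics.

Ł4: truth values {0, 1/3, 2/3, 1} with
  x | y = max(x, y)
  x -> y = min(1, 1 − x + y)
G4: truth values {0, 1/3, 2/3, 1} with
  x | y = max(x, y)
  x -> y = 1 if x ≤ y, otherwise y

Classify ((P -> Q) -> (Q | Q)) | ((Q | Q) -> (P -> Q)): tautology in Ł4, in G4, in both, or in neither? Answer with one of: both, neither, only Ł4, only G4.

both

In Ł4: every assignment gives 1 — tautology.
In G4: every assignment gives 1 — tautology.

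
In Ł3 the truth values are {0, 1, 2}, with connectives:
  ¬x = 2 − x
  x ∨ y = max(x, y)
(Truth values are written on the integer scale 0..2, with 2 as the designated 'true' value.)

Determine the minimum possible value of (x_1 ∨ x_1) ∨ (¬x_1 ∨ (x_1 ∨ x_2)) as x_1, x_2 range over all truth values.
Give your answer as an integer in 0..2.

1

Take x_1 = 1, x_2 = 0:
x_1 ∨ x_1 = 1 ∨ 1 = 1
¬x_1 = ¬1 = 1
x_1 ∨ x_2 = 1 ∨ 0 = 1
¬x_1 ∨ (x_1 ∨ x_2) = 1 ∨ 1 = 1
(x_1 ∨ x_1) ∨ (¬x_1 ∨ (x_1 ∨ x_2)) = 1 ∨ 1 = 1
No assignment yields a value below 1, so this is the minimum.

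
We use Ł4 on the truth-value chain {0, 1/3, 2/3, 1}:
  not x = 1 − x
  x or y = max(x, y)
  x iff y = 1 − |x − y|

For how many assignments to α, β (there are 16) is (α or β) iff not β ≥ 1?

2

α = 0, β = 0 ↦ 0  <
α = 0, β = 1/3 ↦ 2/3  <
α = 0, β = 2/3 ↦ 2/3  <
α = 0, β = 1 ↦ 0  <
α = 1/3, β = 0 ↦ 1/3  <
α = 1/3, β = 1/3 ↦ 2/3  <
α = 1/3, β = 2/3 ↦ 2/3  <
α = 1/3, β = 1 ↦ 0  <
α = 2/3, β = 0 ↦ 2/3  <
α = 2/3, β = 1/3 ↦ 1  ≥
α = 2/3, β = 2/3 ↦ 2/3  <
α = 2/3, β = 1 ↦ 0  <
α = 1, β = 0 ↦ 1  ≥
α = 1, β = 1/3 ↦ 2/3  <
α = 1, β = 2/3 ↦ 1/3  <
α = 1, β = 1 ↦ 0  <
So 2 of the 16 assignments meet the threshold.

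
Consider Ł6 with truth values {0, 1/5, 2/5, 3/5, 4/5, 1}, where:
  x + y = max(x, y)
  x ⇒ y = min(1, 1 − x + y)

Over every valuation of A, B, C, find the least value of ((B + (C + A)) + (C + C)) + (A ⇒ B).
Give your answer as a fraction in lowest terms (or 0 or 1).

Take A = 2/5, B = 0, C = 0:
C + A = 0 + 2/5 = 2/5
B + (C + A) = 0 + 2/5 = 2/5
C + C = 0 + 0 = 0
(B + (C + A)) + (C + C) = 2/5 + 0 = 2/5
A ⇒ B = 2/5 ⇒ 0 = 3/5
((B + (C + A)) + (C + C)) + (A ⇒ B) = 2/5 + 3/5 = 3/5
No assignment yields a value below 3/5, so this is the minimum.

3/5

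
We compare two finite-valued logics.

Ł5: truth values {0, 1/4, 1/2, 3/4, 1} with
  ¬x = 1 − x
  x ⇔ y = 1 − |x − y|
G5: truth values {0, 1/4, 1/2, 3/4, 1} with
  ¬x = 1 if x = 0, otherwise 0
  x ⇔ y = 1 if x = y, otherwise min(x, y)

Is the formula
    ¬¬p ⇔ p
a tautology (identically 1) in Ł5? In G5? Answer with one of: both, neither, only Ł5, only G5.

only Ł5

In Ł5: every assignment gives 1 — tautology.
In G5: at p = 1/4 the value is 1/4 — not a tautology.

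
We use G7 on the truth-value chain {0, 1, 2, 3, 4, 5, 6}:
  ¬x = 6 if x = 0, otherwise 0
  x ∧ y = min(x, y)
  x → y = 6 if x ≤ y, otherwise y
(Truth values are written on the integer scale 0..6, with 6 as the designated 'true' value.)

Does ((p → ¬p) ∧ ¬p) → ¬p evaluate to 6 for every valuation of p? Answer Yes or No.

Yes

p = 0 ↦ 6
p = 1 ↦ 6
p = 2 ↦ 6
p = 3 ↦ 6
p = 4 ↦ 6
p = 5 ↦ 6
p = 6 ↦ 6
Every assignment gives a value ≥ 6.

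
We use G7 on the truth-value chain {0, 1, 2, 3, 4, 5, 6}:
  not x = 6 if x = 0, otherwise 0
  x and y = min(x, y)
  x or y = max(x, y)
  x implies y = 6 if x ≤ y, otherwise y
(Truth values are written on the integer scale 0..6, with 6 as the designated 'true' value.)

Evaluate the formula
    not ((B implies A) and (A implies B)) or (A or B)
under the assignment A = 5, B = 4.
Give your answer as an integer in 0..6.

5

B implies A = 4 implies 5 = 6
A implies B = 5 implies 4 = 4
(B implies A) and (A implies B) = 6 and 4 = 4
not ((B implies A) and (A implies B)) = not 4 = 0
A or B = 5 or 4 = 5
not ((B implies A) and (A implies B)) or (A or B) = 0 or 5 = 5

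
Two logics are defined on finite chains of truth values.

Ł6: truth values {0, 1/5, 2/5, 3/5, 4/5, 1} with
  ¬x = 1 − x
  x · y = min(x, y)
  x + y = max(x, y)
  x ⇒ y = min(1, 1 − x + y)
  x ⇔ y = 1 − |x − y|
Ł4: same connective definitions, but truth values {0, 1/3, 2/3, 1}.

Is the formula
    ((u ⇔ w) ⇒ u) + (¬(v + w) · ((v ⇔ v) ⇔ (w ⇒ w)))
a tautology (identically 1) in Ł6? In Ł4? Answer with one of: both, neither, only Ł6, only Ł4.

neither

In Ł6: at u = 0, v = 0, w = 1/5 the value is 4/5 — not a tautology.
In Ł4: at u = 0, v = 0, w = 1/3 the value is 2/3 — not a tautology.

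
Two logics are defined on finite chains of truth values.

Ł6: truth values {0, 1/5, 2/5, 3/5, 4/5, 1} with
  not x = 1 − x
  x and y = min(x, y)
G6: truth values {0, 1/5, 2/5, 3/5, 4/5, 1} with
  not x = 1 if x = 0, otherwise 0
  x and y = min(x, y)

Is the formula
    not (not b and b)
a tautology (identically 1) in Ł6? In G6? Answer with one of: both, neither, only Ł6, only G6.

only G6

In Ł6: at b = 1/5 the value is 4/5 — not a tautology.
In G6: every assignment gives 1 — tautology.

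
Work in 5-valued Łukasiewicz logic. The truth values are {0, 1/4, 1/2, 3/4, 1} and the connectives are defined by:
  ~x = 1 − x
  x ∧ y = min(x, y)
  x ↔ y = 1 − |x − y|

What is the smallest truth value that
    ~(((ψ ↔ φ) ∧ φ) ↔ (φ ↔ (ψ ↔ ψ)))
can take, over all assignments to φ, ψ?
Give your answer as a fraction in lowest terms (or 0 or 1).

Take φ = 0, ψ = 0:
ψ ↔ φ = 0 ↔ 0 = 1
(ψ ↔ φ) ∧ φ = 1 ∧ 0 = 0
ψ ↔ ψ = 0 ↔ 0 = 1
φ ↔ (ψ ↔ ψ) = 0 ↔ 1 = 0
((ψ ↔ φ) ∧ φ) ↔ (φ ↔ (ψ ↔ ψ)) = 0 ↔ 0 = 1
~(((ψ ↔ φ) ∧ φ) ↔ (φ ↔ (ψ ↔ ψ))) = ~1 = 0
No assignment yields a value below 0, so this is the minimum.

0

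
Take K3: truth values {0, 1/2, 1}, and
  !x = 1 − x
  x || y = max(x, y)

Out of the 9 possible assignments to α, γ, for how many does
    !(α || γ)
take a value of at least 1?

α = 0, γ = 0 ↦ 1  ≥
α = 0, γ = 1/2 ↦ 1/2  <
α = 0, γ = 1 ↦ 0  <
α = 1/2, γ = 0 ↦ 1/2  <
α = 1/2, γ = 1/2 ↦ 1/2  <
α = 1/2, γ = 1 ↦ 0  <
α = 1, γ = 0 ↦ 0  <
α = 1, γ = 1/2 ↦ 0  <
α = 1, γ = 1 ↦ 0  <
So 1 of the 9 assignments meets the threshold.

1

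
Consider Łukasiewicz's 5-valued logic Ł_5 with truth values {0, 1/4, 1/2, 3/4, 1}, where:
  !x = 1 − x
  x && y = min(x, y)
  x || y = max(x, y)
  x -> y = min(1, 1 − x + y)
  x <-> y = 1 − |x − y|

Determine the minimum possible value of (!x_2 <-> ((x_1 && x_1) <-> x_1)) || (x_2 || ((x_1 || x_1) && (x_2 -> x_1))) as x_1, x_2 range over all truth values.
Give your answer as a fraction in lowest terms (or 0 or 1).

1/2

Take x_1 = 0, x_2 = 1/2:
!x_2 = !1/2 = 1/2
x_1 && x_1 = 0 && 0 = 0
(x_1 && x_1) <-> x_1 = 0 <-> 0 = 1
!x_2 <-> ((x_1 && x_1) <-> x_1) = 1/2 <-> 1 = 1/2
x_1 || x_1 = 0 || 0 = 0
x_2 -> x_1 = 1/2 -> 0 = 1/2
(x_1 || x_1) && (x_2 -> x_1) = 0 && 1/2 = 0
x_2 || ((x_1 || x_1) && (x_2 -> x_1)) = 1/2 || 0 = 1/2
(!x_2 <-> ((x_1 && x_1) <-> x_1)) || (x_2 || ((x_1 || x_1) && (x_2 -> x_1))) = 1/2 || 1/2 = 1/2
No assignment yields a value below 1/2, so this is the minimum.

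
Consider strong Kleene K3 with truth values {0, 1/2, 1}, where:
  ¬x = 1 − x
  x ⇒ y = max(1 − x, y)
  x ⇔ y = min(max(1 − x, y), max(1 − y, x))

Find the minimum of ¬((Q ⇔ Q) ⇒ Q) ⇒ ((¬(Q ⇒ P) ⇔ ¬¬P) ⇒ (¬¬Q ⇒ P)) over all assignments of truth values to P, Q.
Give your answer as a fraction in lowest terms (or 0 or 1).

Take P = 0, Q = 1/2:
Q ⇔ Q = 1/2 ⇔ 1/2 = 1/2
(Q ⇔ Q) ⇒ Q = 1/2 ⇒ 1/2 = 1/2
¬((Q ⇔ Q) ⇒ Q) = ¬1/2 = 1/2
Q ⇒ P = 1/2 ⇒ 0 = 1/2
¬(Q ⇒ P) = ¬1/2 = 1/2
¬P = ¬0 = 1
¬¬P = ¬1 = 0
¬(Q ⇒ P) ⇔ ¬¬P = 1/2 ⇔ 0 = 1/2
¬Q = ¬1/2 = 1/2
¬¬Q = ¬1/2 = 1/2
¬¬Q ⇒ P = 1/2 ⇒ 0 = 1/2
(¬(Q ⇒ P) ⇔ ¬¬P) ⇒ (¬¬Q ⇒ P) = 1/2 ⇒ 1/2 = 1/2
¬((Q ⇔ Q) ⇒ Q) ⇒ ((¬(Q ⇒ P) ⇔ ¬¬P) ⇒ (¬¬Q ⇒ P)) = 1/2 ⇒ 1/2 = 1/2
No assignment yields a value below 1/2, so this is the minimum.

1/2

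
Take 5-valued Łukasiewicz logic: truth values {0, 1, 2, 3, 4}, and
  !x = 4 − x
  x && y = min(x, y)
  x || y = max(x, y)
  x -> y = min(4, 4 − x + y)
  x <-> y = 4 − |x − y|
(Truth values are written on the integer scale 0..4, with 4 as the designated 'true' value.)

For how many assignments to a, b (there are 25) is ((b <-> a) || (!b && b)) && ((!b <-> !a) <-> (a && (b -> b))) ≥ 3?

value 4: 1 assignment (counts)
value 3: 6 assignments (counts)
value 2: 9 assignments
value 1: 6 assignments
value 0: 3 assignments
So 7 of the 25 assignments meet the threshold.

7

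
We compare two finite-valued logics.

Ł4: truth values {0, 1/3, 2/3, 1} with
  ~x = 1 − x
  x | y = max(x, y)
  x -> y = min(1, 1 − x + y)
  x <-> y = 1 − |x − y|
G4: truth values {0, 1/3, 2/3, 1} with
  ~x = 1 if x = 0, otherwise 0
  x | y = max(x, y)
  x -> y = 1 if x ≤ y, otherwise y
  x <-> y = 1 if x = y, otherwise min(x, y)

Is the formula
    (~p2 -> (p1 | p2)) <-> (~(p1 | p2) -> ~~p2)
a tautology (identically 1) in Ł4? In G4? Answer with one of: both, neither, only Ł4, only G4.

only Ł4

In Ł4: every assignment gives 1 — tautology.
In G4: at p1 = 1/3, p2 = 0 the value is 1/3 — not a tautology.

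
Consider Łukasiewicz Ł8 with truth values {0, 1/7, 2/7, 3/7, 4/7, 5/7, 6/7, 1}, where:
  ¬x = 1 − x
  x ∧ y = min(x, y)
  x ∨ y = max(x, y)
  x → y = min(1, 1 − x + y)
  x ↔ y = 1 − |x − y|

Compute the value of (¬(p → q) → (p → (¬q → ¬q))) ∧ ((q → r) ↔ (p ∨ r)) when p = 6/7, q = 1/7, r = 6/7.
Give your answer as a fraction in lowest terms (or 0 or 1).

6/7

p → q = 6/7 → 1/7 = 2/7
¬(p → q) = ¬2/7 = 5/7
¬q = ¬1/7 = 6/7
¬q = ¬1/7 = 6/7
¬q → ¬q = 6/7 → 6/7 = 1
p → (¬q → ¬q) = 6/7 → 1 = 1
¬(p → q) → (p → (¬q → ¬q)) = 5/7 → 1 = 1
q → r = 1/7 → 6/7 = 1
p ∨ r = 6/7 ∨ 6/7 = 6/7
(q → r) ↔ (p ∨ r) = 1 ↔ 6/7 = 6/7
(¬(p → q) → (p → (¬q → ¬q))) ∧ ((q → r) ↔ (p ∨ r)) = 1 ∧ 6/7 = 6/7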